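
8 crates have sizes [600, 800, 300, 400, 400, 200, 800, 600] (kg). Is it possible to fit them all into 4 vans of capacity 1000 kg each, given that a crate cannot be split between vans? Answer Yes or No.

No

Total = 4100 kg; ⌈4100/1000⌉ = 5.
At least 5 vans are required, but only 4 are allowed.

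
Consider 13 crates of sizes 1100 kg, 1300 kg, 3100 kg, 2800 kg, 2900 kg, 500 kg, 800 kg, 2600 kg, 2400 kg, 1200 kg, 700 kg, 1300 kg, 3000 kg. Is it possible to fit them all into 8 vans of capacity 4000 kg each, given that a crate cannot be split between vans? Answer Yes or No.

A valid assignment using 7 vans:
  van 1: 3100 + 800 = 3900
  van 2: 3000 + 700 = 3700
  van 3: 2900 + 1100 = 4000
  van 4: 2800 + 1200 = 4000
  van 5: 2600 + 1300 = 3900
  van 6: 2400 + 1300 = 3700
  van 7: 500 = 500
That uses only 7 ≤ 8, so 8 vans are enough.

Yes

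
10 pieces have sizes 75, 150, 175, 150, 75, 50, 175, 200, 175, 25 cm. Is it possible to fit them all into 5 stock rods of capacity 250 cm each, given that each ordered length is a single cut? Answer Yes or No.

No

Total = 1250 cm; ⌈1250/250⌉ = 5.
6 pieces each exceed half the capacity and cannot share a stock rod, forcing at least 6 stock rods.
At least 6 stock rods are required, but only 5 are allowed.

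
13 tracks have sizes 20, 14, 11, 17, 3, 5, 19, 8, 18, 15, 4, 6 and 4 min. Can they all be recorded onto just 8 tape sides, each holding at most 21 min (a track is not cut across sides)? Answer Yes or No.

A valid assignment using 8 tape sides:
  side 1: 20 = 20
  side 2: 19 = 19
  side 3: 18 + 3 = 21
  side 4: 17 + 4 = 21
  side 5: 15 + 6 = 21
  side 6: 14 + 5 = 19
  side 7: 11 + 8 = 19
  side 8: 4 = 4
Every load is within 21 min, so 8 tape sides suffice.

Yes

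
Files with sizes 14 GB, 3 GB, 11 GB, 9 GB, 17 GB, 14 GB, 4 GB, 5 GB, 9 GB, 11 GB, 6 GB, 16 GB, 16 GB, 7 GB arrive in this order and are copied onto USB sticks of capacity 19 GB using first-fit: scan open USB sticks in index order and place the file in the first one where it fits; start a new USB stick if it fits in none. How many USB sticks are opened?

9

  14 → USB stick 1 (new)  [load 14/19]
  3 → USB stick 1  [load 17/19]
  11 → USB stick 2 (new)  [load 11/19]
  9 → USB stick 3 (new)  [load 9/19]
  17 → USB stick 4 (new)  [load 17/19]
  14 → USB stick 5 (new)  [load 14/19]
  4 → USB stick 2  [load 15/19]
  5 → USB stick 3  [load 14/19]
  9 → USB stick 6 (new)  [load 9/19]
  11 → USB stick 7 (new)  [load 11/19]
  6 → USB stick 6  [load 15/19]
  16 → USB stick 8 (new)  [load 16/19]
  16 → USB stick 9 (new)  [load 16/19]
  7 → USB stick 7  [load 18/19]
9 USB sticks opened.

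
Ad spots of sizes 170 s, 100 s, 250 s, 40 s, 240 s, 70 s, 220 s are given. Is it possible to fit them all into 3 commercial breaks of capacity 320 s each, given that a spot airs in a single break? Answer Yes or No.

No

Total = 1090 s; ⌈1090/320⌉ = 4.
At least 4 commercial breaks are required, but only 3 are allowed.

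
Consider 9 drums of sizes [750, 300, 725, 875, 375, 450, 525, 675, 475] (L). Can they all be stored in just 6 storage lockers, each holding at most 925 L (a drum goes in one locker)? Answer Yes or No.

No

Total = 5150 L; ⌈5150/925⌉ = 6.
The bound of 6 does not rule out 6, but exhaustive search shows no assignment into 6 storage lockers of capacity 925 L exists — the minimum is 7.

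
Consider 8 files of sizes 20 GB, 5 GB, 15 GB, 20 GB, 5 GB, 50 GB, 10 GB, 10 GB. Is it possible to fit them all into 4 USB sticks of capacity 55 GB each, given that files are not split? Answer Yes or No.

A valid assignment using 3 USB sticks:
  USB stick 1: 50 + 5 = 55
  USB stick 2: 20 + 20 + 15 = 55
  USB stick 3: 10 + 10 + 5 = 25
That uses only 3 ≤ 4, so 4 USB sticks are enough.

Yes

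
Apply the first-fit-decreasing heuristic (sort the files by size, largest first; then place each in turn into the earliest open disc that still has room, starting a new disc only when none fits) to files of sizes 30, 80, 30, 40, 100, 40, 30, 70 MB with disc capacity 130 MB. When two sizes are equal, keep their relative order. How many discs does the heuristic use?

4

Sorted descending: 100, 80, 70, 40, 40, 30, 30, 30.
  100 → disc 1 (new)  [load 100/130]
  80 → disc 2 (new)  [load 80/130]
  70 → disc 3 (new)  [load 70/130]
  40 → disc 2  [load 120/130]
  40 → disc 3  [load 110/130]
  30 → disc 1  [load 130/130]
  30 → disc 4 (new)  [load 30/130]
  30 → disc 4  [load 60/130]
4 discs opened.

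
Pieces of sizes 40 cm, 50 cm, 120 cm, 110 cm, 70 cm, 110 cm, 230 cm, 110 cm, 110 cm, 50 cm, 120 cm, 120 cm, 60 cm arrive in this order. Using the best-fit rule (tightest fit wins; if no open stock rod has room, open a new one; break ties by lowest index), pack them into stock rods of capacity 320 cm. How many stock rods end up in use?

  40 → stock rod 1 (new)  [load 40/320]
  50 → stock rod 1  [load 90/320]
  120 → stock rod 1  [load 210/320]
  110 → stock rod 1  [load 320/320]
  70 → stock rod 2 (new)  [load 70/320]
  110 → stock rod 2  [load 180/320]
  230 → stock rod 3 (new)  [load 230/320]
  110 → stock rod 2  [load 290/320]
  110 → stock rod 4 (new)  [load 110/320]
  50 → stock rod 3  [load 280/320]
  120 → stock rod 4  [load 230/320]
  120 → stock rod 5 (new)  [load 120/320]
  60 → stock rod 4  [load 290/320]
5 stock rods opened.

5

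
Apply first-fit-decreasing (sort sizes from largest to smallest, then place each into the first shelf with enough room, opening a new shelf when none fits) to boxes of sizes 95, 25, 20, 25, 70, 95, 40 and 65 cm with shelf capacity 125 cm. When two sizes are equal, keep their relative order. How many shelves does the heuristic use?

4

Sorted descending: 95, 95, 70, 65, 40, 25, 25, 20.
  95 → shelf 1 (new)  [load 95/125]
  95 → shelf 2 (new)  [load 95/125]
  70 → shelf 3 (new)  [load 70/125]
  65 → shelf 4 (new)  [load 65/125]
  40 → shelf 3  [load 110/125]
  25 → shelf 1  [load 120/125]
  25 → shelf 2  [load 120/125]
  20 → shelf 4  [load 85/125]
4 shelves opened.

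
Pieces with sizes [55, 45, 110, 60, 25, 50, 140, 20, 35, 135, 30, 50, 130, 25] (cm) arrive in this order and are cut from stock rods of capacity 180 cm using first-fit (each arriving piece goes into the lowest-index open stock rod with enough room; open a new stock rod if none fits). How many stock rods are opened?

  55 → stock rod 1 (new)  [load 55/180]
  45 → stock rod 1  [load 100/180]
  110 → stock rod 2 (new)  [load 110/180]
  60 → stock rod 1  [load 160/180]
  25 → stock rod 2  [load 135/180]
  50 → stock rod 3 (new)  [load 50/180]
  140 → stock rod 4 (new)  [load 140/180]
  20 → stock rod 1  [load 180/180]
  35 → stock rod 2  [load 170/180]
  135 → stock rod 5 (new)  [load 135/180]
  30 → stock rod 3  [load 80/180]
  50 → stock rod 3  [load 130/180]
  130 → stock rod 6 (new)  [load 130/180]
  25 → stock rod 3  [load 155/180]
6 stock rods opened.

6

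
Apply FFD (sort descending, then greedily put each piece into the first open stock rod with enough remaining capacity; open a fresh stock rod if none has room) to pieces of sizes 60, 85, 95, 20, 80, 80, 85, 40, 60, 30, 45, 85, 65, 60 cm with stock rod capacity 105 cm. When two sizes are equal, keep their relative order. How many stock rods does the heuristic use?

Sorted descending: 95, 85, 85, 85, 80, 80, 65, 60, 60, 60, 45, 40, 30, 20.
  95 → stock rod 1 (new)  [load 95/105]
  85 → stock rod 2 (new)  [load 85/105]
  85 → stock rod 3 (new)  [load 85/105]
  85 → stock rod 4 (new)  [load 85/105]
  80 → stock rod 5 (new)  [load 80/105]
  80 → stock rod 6 (new)  [load 80/105]
  65 → stock rod 7 (new)  [load 65/105]
  60 → stock rod 8 (new)  [load 60/105]
  60 → stock rod 9 (new)  [load 60/105]
  60 → stock rod 10 (new)  [load 60/105]
  45 → stock rod 8  [load 105/105]
  40 → stock rod 7  [load 105/105]
  30 → stock rod 9  [load 90/105]
  20 → stock rod 2  [load 105/105]
10 stock rods opened.

10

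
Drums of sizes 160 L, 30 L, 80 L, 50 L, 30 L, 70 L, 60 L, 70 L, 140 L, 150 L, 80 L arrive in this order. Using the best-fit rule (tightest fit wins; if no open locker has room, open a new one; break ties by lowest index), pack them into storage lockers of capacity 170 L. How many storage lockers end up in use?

  160 → locker 1 (new)  [load 160/170]
  30 → locker 2 (new)  [load 30/170]
  80 → locker 2  [load 110/170]
  50 → locker 2  [load 160/170]
  30 → locker 3 (new)  [load 30/170]
  70 → locker 3  [load 100/170]
  60 → locker 3  [load 160/170]
  70 → locker 4 (new)  [load 70/170]
  140 → locker 5 (new)  [load 140/170]
  150 → locker 6 (new)  [load 150/170]
  80 → locker 4  [load 150/170]
6 storage lockers opened.

6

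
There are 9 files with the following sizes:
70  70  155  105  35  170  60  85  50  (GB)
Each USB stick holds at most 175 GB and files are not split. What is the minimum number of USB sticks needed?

5

Total = 170 + 155 + 105 + 85 + 70 + 70 + 60 + 50 + 35 = 800 GB.
Lower bound: ⌈800/175⌉ = 5 USB sticks.
A packing using 5 USB sticks:
  USB stick 1: 170 = 170
  USB stick 2: 155 = 155
  USB stick 3: 105 + 70 = 175
  USB stick 4: 85 + 70 = 155
  USB stick 5: 60 + 50 + 35 = 145
This matches the lower bound, so 5 is optimal.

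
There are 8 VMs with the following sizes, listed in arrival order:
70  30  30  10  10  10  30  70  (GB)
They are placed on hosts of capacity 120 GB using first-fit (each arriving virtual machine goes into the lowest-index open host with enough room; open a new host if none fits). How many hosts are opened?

3

  70 → host 1 (new)  [load 70/120]
  30 → host 1  [load 100/120]
  30 → host 2 (new)  [load 30/120]
  10 → host 1  [load 110/120]
  10 → host 1  [load 120/120]
  10 → host 2  [load 40/120]
  30 → host 2  [load 70/120]
  70 → host 3 (new)  [load 70/120]
3 hosts opened.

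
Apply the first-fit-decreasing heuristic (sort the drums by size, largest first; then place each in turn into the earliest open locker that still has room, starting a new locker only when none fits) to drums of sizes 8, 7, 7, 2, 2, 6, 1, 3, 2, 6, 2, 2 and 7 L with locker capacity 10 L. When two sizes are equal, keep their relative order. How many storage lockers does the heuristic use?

Sorted descending: 8, 7, 7, 7, 6, 6, 3, 2, 2, 2, 2, 2, 1.
  8 → locker 1 (new)  [load 8/10]
  7 → locker 2 (new)  [load 7/10]
  7 → locker 3 (new)  [load 7/10]
  7 → locker 4 (new)  [load 7/10]
  6 → locker 5 (new)  [load 6/10]
  6 → locker 6 (new)  [load 6/10]
  3 → locker 2  [load 10/10]
  2 → locker 1  [load 10/10]
  2 → locker 3  [load 9/10]
  2 → locker 4  [load 9/10]
  2 → locker 5  [load 8/10]
  2 → locker 5  [load 10/10]
  1 → locker 3  [load 10/10]
6 storage lockers opened.

6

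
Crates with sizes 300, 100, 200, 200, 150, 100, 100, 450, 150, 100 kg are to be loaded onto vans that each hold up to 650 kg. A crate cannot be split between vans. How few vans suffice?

Total = 450 + 300 + 200 + 200 + 150 + 150 + 100 + 100 + 100 + 100 = 1850 kg.
Lower bound: ⌈1850/650⌉ = 3 vans.
A packing using 3 vans:
  van 1: 450 + 200 = 650
  van 2: 300 + 200 + 150 = 650
  van 3: 150 + 100 + 100 + 100 + 100 = 550
This matches the lower bound, so 3 is optimal.

3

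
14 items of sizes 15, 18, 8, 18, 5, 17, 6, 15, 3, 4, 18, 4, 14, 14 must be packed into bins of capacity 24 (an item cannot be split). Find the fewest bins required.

Total = 18 + 18 + 18 + 17 + 15 + 15 + 14 + 14 + 8 + 6 + 5 + 4 + 4 + 3 = 159.
Lower bound: ⌈159/24⌉ = 7 bins.
Also, 8 items each exceed 12, and no two of those can share a bin, so at least 8 bins are needed.
A packing using 8 bins:
  bin 1: 18 + 6 = 24
  bin 2: 18 + 5 = 23
  bin 3: 18 + 4 = 22
  bin 4: 17 + 4 + 3 = 24
  bin 5: 15 + 8 = 23
  bin 6: 15 = 15
  bin 7: 14 = 14
  bin 8: 14 = 14
This matches the lower bound, so 8 is optimal.

8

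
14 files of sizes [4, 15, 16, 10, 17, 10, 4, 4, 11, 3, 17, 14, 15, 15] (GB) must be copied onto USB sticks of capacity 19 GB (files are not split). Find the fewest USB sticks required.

Total = 17 + 17 + 16 + 15 + 15 + 15 + 14 + 11 + 10 + 10 + 4 + 4 + 4 + 3 = 155 GB.
Lower bound: ⌈155/19⌉ = 9 USB sticks.
Also, 10 files each exceed 19/2 GB, and no two of those can share a USB stick, so at least 10 USB sticks are needed.
A packing using 10 USB sticks:
  USB stick 1: 17 = 17
  USB stick 2: 17 = 17
  USB stick 3: 16 + 3 = 19
  USB stick 4: 15 + 4 = 19
  USB stick 5: 15 + 4 = 19
  USB stick 6: 15 + 4 = 19
  USB stick 7: 14 = 14
  USB stick 8: 11 = 11
  USB stick 9: 10 = 10
  USB stick 10: 10 = 10
This matches the lower bound, so 10 is optimal.

10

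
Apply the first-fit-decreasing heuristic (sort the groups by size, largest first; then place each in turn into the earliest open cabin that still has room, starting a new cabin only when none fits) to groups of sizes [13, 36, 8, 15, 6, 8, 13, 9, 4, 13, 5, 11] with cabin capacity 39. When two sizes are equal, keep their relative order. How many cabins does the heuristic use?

Sorted descending: 36, 15, 13, 13, 13, 11, 9, 8, 8, 6, 5, 4.
  36 → cabin 1 (new)  [load 36/39]
  15 → cabin 2 (new)  [load 15/39]
  13 → cabin 2  [load 28/39]
  13 → cabin 3 (new)  [load 13/39]
  13 → cabin 3  [load 26/39]
  11 → cabin 2  [load 39/39]
  9 → cabin 3  [load 35/39]
  8 → cabin 4 (new)  [load 8/39]
  8 → cabin 4  [load 16/39]
  6 → cabin 4  [load 22/39]
  5 → cabin 4  [load 27/39]
  4 → cabin 3  [load 39/39]
4 cabins opened.

4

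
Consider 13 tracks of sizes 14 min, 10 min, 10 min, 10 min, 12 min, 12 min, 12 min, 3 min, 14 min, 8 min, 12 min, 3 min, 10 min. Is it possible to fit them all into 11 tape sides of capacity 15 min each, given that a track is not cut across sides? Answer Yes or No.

Yes

A valid assignment using 11 tape sides:
  side 1: 14 = 14
  side 2: 14 = 14
  side 3: 12 + 3 = 15
  side 4: 12 + 3 = 15
  side 5: 12 = 12
  side 6: 12 = 12
  side 7: 10 = 10
  side 8: 10 = 10
  side 9: 10 = 10
  side 10: 10 = 10
  side 11: 8 = 8
Every load is within 15 min, so 11 tape sides suffice.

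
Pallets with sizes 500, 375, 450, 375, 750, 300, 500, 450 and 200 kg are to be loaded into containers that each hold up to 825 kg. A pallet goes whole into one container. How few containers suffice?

5

Total = 750 + 500 + 500 + 450 + 450 + 375 + 375 + 300 + 200 = 3900 kg.
Lower bound: ⌈3900/825⌉ = 5 containers.
A packing using 5 containers:
  container 1: 750 = 750
  container 2: 500 + 300 = 800
  container 3: 500 + 200 = 700
  container 4: 450 + 375 = 825
  container 5: 450 + 375 = 825
This matches the lower bound, so 5 is optimal.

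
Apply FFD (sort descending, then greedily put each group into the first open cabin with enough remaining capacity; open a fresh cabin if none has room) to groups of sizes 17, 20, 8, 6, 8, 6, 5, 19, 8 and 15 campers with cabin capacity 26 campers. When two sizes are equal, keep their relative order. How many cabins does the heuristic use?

Sorted descending: 20, 19, 17, 15, 8, 8, 8, 6, 6, 5.
  20 → cabin 1 (new)  [load 20/26]
  19 → cabin 2 (new)  [load 19/26]
  17 → cabin 3 (new)  [load 17/26]
  15 → cabin 4 (new)  [load 15/26]
  8 → cabin 3  [load 25/26]
  8 → cabin 4  [load 23/26]
  8 → cabin 5 (new)  [load 8/26]
  6 → cabin 1  [load 26/26]
  6 → cabin 2  [load 25/26]
  5 → cabin 5  [load 13/26]
5 cabins opened.

5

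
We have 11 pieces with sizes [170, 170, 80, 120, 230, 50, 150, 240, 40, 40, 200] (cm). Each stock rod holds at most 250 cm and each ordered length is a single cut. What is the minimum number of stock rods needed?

Total = 240 + 230 + 200 + 170 + 170 + 150 + 120 + 80 + 50 + 40 + 40 = 1490 cm.
Lower bound: ⌈1490/250⌉ = 6 stock rods.
A packing using 7 stock rods:
  stock rod 1: 240 = 240
  stock rod 2: 230 = 230
  stock rod 3: 200 + 50 = 250
  stock rod 4: 170 + 80 = 250
  stock rod 5: 170 + 40 + 40 = 250
  stock rod 6: 150 = 150
  stock rod 7: 120 = 120
No arrangement into 6 stock rods stays within capacity, so 7 is optimal.

7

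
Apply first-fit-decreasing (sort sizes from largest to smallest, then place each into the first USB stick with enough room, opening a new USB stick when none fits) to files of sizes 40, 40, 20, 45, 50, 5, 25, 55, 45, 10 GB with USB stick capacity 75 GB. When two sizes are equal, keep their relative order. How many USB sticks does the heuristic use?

Sorted descending: 55, 50, 45, 45, 40, 40, 25, 20, 10, 5.
  55 → USB stick 1 (new)  [load 55/75]
  50 → USB stick 2 (new)  [load 50/75]
  45 → USB stick 3 (new)  [load 45/75]
  45 → USB stick 4 (new)  [load 45/75]
  40 → USB stick 5 (new)  [load 40/75]
  40 → USB stick 6 (new)  [load 40/75]
  25 → USB stick 2  [load 75/75]
  20 → USB stick 1  [load 75/75]
  10 → USB stick 3  [load 55/75]
  5 → USB stick 3  [load 60/75]
6 USB sticks opened.

6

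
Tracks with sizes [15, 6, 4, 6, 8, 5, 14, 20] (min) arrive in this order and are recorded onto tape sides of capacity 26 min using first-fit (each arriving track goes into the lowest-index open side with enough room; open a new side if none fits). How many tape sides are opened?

4

  15 → side 1 (new)  [load 15/26]
  6 → side 1  [load 21/26]
  4 → side 1  [load 25/26]
  6 → side 2 (new)  [load 6/26]
  8 → side 2  [load 14/26]
  5 → side 2  [load 19/26]
  14 → side 3 (new)  [load 14/26]
  20 → side 4 (new)  [load 20/26]
4 tape sides opened.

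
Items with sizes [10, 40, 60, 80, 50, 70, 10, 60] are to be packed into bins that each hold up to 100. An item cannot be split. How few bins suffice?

Total = 80 + 70 + 60 + 60 + 50 + 40 + 10 + 10 = 380.
Lower bound: ⌈380/100⌉ = 4 bins.
A packing using 5 bins:
  bin 1: 80 + 10 + 10 = 100
  bin 2: 70 = 70
  bin 3: 60 + 40 = 100
  bin 4: 60 = 60
  bin 5: 50 = 50
No arrangement into 4 bins stays within capacity, so 5 is optimal.

5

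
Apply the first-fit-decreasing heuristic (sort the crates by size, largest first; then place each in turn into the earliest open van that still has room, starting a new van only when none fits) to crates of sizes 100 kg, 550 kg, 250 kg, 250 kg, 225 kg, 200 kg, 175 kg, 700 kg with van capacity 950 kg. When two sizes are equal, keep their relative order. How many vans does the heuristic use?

3

Sorted descending: 700, 550, 250, 250, 225, 200, 175, 100.
  700 → van 1 (new)  [load 700/950]
  550 → van 2 (new)  [load 550/950]
  250 → van 1  [load 950/950]
  250 → van 2  [load 800/950]
  225 → van 3 (new)  [load 225/950]
  200 → van 3  [load 425/950]
  175 → van 3  [load 600/950]
  100 → van 2  [load 900/950]
3 vans opened.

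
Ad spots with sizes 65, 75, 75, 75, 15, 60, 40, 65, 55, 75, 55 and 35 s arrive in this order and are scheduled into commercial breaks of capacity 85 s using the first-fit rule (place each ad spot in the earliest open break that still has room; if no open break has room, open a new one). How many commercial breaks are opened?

10

  65 → break 1 (new)  [load 65/85]
  75 → break 2 (new)  [load 75/85]
  75 → break 3 (new)  [load 75/85]
  75 → break 4 (new)  [load 75/85]
  15 → break 1  [load 80/85]
  60 → break 5 (new)  [load 60/85]
  40 → break 6 (new)  [load 40/85]
  65 → break 7 (new)  [load 65/85]
  55 → break 8 (new)  [load 55/85]
  75 → break 9 (new)  [load 75/85]
  55 → break 10 (new)  [load 55/85]
  35 → break 6  [load 75/85]
10 commercial breaks opened.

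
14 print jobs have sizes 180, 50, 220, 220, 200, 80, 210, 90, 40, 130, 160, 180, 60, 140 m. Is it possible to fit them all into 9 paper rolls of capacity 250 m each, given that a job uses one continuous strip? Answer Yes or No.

A valid assignment using 9 paper rolls:
  roll 1: 220 = 220
  roll 2: 220 = 220
  roll 3: 210 + 40 = 250
  roll 4: 200 + 50 = 250
  roll 5: 180 + 60 = 240
  roll 6: 180 = 180
  roll 7: 160 + 90 = 250
  roll 8: 140 + 80 = 220
  roll 9: 130 = 130
Every load is within 250 m, so 9 paper rolls suffice.

Yes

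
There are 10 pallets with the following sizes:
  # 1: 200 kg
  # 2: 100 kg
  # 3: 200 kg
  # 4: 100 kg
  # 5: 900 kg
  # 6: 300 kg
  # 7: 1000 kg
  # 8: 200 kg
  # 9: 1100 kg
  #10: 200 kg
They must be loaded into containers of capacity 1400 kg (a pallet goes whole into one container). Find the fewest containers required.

Total = 1100 + 1000 + 900 + 300 + 200 + 200 + 200 + 200 + 100 + 100 = 4300 kg.
Lower bound: ⌈4300/1400⌉ = 4 containers.
A packing using 4 containers:
  container 1: 1100 + 300 = 1400
  container 2: 1000 + 200 + 200 = 1400
  container 3: 900 + 200 + 200 + 100 = 1400
  container 4: 100 = 100
This matches the lower bound, so 4 is optimal.

4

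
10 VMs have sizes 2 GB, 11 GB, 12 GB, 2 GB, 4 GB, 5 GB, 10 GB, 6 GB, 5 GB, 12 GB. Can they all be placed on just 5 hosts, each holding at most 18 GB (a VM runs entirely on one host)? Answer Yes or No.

Yes

A valid assignment using 4 hosts:
  host 1: 12 + 6 = 18
  host 2: 12 + 5 = 17
  host 3: 11 + 5 + 2 = 18
  host 4: 10 + 4 + 2 = 16
That uses only 4 ≤ 5, so 5 hosts are enough.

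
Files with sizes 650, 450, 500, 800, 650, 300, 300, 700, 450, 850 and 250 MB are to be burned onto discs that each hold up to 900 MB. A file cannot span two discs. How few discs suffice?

Total = 850 + 800 + 700 + 650 + 650 + 500 + 450 + 450 + 300 + 300 + 250 = 5900 MB.
Lower bound: ⌈5900/900⌉ = 7 discs.
A packing using 8 discs:
  disc 1: 850 = 850
  disc 2: 800 = 800
  disc 3: 700 = 700
  disc 4: 650 + 250 = 900
  disc 5: 650 = 650
  disc 6: 500 + 300 = 800
  disc 7: 450 + 450 = 900
  disc 8: 300 = 300
No arrangement into 7 discs stays within capacity, so 8 is optimal.

8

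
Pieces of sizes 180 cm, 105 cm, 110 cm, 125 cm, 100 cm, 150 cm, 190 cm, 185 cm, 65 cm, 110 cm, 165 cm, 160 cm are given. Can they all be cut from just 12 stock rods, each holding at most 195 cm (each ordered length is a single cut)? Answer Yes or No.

A valid assignment using 11 stock rods:
  stock rod 1: 190 = 190
  stock rod 2: 185 = 185
  stock rod 3: 180 = 180
  stock rod 4: 165 = 165
  stock rod 5: 160 = 160
  stock rod 6: 150 = 150
  stock rod 7: 125 + 65 = 190
  stock rod 8: 110 = 110
  stock rod 9: 110 = 110
  stock rod 10: 105 = 105
  stock rod 11: 100 = 100
That uses only 11 ≤ 12, so 12 stock rods are enough.

Yes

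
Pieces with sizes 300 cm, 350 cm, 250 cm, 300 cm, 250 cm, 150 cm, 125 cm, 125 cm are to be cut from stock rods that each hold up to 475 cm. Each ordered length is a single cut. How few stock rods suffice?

5

Total = 350 + 300 + 300 + 250 + 250 + 150 + 125 + 125 = 1850 cm.
Lower bound: ⌈1850/475⌉ = 4 stock rods.
Also, 5 pieces each exceed 475/2 cm, and no two of those can share a stock rod, so at least 5 stock rods are needed.
A packing using 5 stock rods:
  stock rod 1: 350 + 125 = 475
  stock rod 2: 300 + 150 = 450
  stock rod 3: 300 + 125 = 425
  stock rod 4: 250 = 250
  stock rod 5: 250 = 250
This matches the lower bound, so 5 is optimal.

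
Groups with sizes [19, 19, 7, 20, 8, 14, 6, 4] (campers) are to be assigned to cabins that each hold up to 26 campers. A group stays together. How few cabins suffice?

4

Total = 20 + 19 + 19 + 14 + 8 + 7 + 6 + 4 = 97 campers.
Lower bound: ⌈97/26⌉ = 4 cabins.
A packing using 4 cabins:
  cabin 1: 20 + 6 = 26
  cabin 2: 19 + 7 = 26
  cabin 3: 19 + 4 = 23
  cabin 4: 14 + 8 = 22
This matches the lower bound, so 4 is optimal.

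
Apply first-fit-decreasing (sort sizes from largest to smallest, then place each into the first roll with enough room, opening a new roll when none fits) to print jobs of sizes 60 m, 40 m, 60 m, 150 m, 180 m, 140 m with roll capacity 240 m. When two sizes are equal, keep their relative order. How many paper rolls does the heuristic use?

Sorted descending: 180, 150, 140, 60, 60, 40.
  180 → roll 1 (new)  [load 180/240]
  150 → roll 2 (new)  [load 150/240]
  140 → roll 3 (new)  [load 140/240]
  60 → roll 1  [load 240/240]
  60 → roll 2  [load 210/240]
  40 → roll 3  [load 180/240]
3 paper rolls opened.

3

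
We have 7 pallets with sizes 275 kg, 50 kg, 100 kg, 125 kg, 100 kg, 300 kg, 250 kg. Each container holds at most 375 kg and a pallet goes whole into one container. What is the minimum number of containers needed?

Total = 300 + 275 + 250 + 125 + 100 + 100 + 50 = 1200 kg.
Lower bound: ⌈1200/375⌉ = 4 containers.
A packing using 4 containers:
  container 1: 300 + 50 = 350
  container 2: 275 + 100 = 375
  container 3: 250 + 125 = 375
  container 4: 100 = 100
This matches the lower bound, so 4 is optimal.

4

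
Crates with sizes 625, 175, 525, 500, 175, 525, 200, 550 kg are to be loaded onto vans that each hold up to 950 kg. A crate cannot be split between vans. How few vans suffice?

Total = 625 + 550 + 525 + 525 + 500 + 200 + 175 + 175 = 3275 kg.
Lower bound: ⌈3275/950⌉ = 4 vans.
Also, 5 crates each exceed 475 kg, and no two of those can share a van, so at least 5 vans are needed.
A packing using 5 vans:
  van 1: 625 + 200 = 825
  van 2: 550 + 175 + 175 = 900
  van 3: 525 = 525
  van 4: 525 = 525
  van 5: 500 = 500
This matches the lower bound, so 5 is optimal.

5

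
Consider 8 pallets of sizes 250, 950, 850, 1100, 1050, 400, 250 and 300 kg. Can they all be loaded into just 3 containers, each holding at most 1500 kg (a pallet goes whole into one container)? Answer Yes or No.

Total = 5150 kg; ⌈5150/1500⌉ = 4.
At least 4 containers are required, but only 3 are allowed.

No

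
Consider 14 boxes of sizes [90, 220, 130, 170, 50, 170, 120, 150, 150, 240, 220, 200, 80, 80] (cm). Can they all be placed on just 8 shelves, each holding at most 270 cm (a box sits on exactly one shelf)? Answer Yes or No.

Total = 2070 cm; ⌈2070/270⌉ = 8.
The bound of 8 does not rule out 8, but exhaustive search shows no assignment into 8 shelves of capacity 270 cm exists — the minimum is 9.

No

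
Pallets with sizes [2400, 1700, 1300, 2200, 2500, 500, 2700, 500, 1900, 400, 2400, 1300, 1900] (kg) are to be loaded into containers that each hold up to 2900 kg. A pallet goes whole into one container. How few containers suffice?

9

Total = 2700 + 2500 + 2400 + 2400 + 2200 + 1900 + 1900 + 1700 + 1300 + 1300 + 500 + 500 + 400 = 21700 kg.
Lower bound: ⌈21700/2900⌉ = 8 containers.
A packing using 9 containers:
  container 1: 2700 = 2700
  container 2: 2500 + 400 = 2900
  container 3: 2400 + 500 = 2900
  container 4: 2400 + 500 = 2900
  container 5: 2200 = 2200
  container 6: 1900 = 1900
  container 7: 1900 = 1900
  container 8: 1700 = 1700
  container 9: 1300 + 1300 = 2600
No arrangement into 8 containers stays within capacity, so 9 is optimal.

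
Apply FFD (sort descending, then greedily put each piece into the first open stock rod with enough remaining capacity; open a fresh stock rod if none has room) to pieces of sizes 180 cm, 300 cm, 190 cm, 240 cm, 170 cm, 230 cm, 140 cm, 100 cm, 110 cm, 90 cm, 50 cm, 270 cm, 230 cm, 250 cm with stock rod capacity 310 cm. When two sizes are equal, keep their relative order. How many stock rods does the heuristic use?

10

Sorted descending: 300, 270, 250, 240, 230, 230, 190, 180, 170, 140, 110, 100, 90, 50.
  300 → stock rod 1 (new)  [load 300/310]
  270 → stock rod 2 (new)  [load 270/310]
  250 → stock rod 3 (new)  [load 250/310]
  240 → stock rod 4 (new)  [load 240/310]
  230 → stock rod 5 (new)  [load 230/310]
  230 → stock rod 6 (new)  [load 230/310]
  190 → stock rod 7 (new)  [load 190/310]
  180 → stock rod 8 (new)  [load 180/310]
  170 → stock rod 9 (new)  [load 170/310]
  140 → stock rod 9  [load 310/310]
  110 → stock rod 7  [load 300/310]
  100 → stock rod 8  [load 280/310]
  90 → stock rod 10 (new)  [load 90/310]
  50 → stock rod 3  [load 300/310]
10 stock rods opened.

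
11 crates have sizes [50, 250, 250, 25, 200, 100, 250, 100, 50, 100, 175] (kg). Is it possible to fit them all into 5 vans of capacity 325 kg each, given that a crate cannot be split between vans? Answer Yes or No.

No

Total = 1550 kg; ⌈1550/325⌉ = 5.
The bound of 5 does not rule out 5, but exhaustive search shows no assignment into 5 vans of capacity 325 kg exists — the minimum is 6.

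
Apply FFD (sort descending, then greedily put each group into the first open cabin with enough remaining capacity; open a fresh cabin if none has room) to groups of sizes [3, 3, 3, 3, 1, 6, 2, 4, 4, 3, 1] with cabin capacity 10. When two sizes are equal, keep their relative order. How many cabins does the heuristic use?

4

Sorted descending: 6, 4, 4, 3, 3, 3, 3, 3, 2, 1, 1.
  6 → cabin 1 (new)  [load 6/10]
  4 → cabin 1  [load 10/10]
  4 → cabin 2 (new)  [load 4/10]
  3 → cabin 2  [load 7/10]
  3 → cabin 2  [load 10/10]
  3 → cabin 3 (new)  [load 3/10]
  3 → cabin 3  [load 6/10]
  3 → cabin 3  [load 9/10]
  2 → cabin 4 (new)  [load 2/10]
  1 → cabin 3  [load 10/10]
  1 → cabin 4  [load 3/10]
4 cabins opened.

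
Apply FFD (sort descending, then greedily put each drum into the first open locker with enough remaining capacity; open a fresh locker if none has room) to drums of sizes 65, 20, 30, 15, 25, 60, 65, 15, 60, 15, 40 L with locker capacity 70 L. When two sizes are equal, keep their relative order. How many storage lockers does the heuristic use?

7

Sorted descending: 65, 65, 60, 60, 40, 30, 25, 20, 15, 15, 15.
  65 → locker 1 (new)  [load 65/70]
  65 → locker 2 (new)  [load 65/70]
  60 → locker 3 (new)  [load 60/70]
  60 → locker 4 (new)  [load 60/70]
  40 → locker 5 (new)  [load 40/70]
  30 → locker 5  [load 70/70]
  25 → locker 6 (new)  [load 25/70]
  20 → locker 6  [load 45/70]
  15 → locker 6  [load 60/70]
  15 → locker 7 (new)  [load 15/70]
  15 → locker 7  [load 30/70]
7 storage lockers opened.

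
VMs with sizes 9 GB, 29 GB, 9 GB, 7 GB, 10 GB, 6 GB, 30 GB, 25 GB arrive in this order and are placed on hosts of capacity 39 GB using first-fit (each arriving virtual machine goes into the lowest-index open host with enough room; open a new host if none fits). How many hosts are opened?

  9 → host 1 (new)  [load 9/39]
  29 → host 1  [load 38/39]
  9 → host 2 (new)  [load 9/39]
  7 → host 2  [load 16/39]
  10 → host 2  [load 26/39]
  6 → host 2  [load 32/39]
  30 → host 3 (new)  [load 30/39]
  25 → host 4 (new)  [load 25/39]
4 hosts opened.

4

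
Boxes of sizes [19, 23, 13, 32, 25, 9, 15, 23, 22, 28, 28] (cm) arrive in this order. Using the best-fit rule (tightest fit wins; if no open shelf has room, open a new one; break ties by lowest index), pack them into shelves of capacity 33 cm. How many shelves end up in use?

  19 → shelf 1 (new)  [load 19/33]
  23 → shelf 2 (new)  [load 23/33]
  13 → shelf 1  [load 32/33]
  32 → shelf 3 (new)  [load 32/33]
  25 → shelf 4 (new)  [load 25/33]
  9 → shelf 2  [load 32/33]
  15 → shelf 5 (new)  [load 15/33]
  23 → shelf 6 (new)  [load 23/33]
  22 → shelf 7 (new)  [load 22/33]
  28 → shelf 8 (new)  [load 28/33]
  28 → shelf 9 (new)  [load 28/33]
9 shelves opened.

9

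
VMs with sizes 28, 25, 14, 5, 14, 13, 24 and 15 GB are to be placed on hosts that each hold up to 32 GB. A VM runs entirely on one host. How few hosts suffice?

5

Total = 28 + 25 + 24 + 15 + 14 + 14 + 13 + 5 = 138 GB.
Lower bound: ⌈138/32⌉ = 5 hosts.
A packing using 5 hosts:
  host 1: 28 = 28
  host 2: 25 + 5 = 30
  host 3: 24 = 24
  host 4: 15 + 14 = 29
  host 5: 14 + 13 = 27
This matches the lower bound, so 5 is optimal.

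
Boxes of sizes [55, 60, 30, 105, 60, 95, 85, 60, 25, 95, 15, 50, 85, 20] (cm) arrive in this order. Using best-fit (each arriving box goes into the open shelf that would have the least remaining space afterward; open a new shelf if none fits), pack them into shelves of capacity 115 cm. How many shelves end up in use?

  55 → shelf 1 (new)  [load 55/115]
  60 → shelf 1  [load 115/115]
  30 → shelf 2 (new)  [load 30/115]
  105 → shelf 3 (new)  [load 105/115]
  60 → shelf 2  [load 90/115]
  95 → shelf 4 (new)  [load 95/115]
  85 → shelf 5 (new)  [load 85/115]
  60 → shelf 6 (new)  [load 60/115]
  25 → shelf 2  [load 115/115]
  95 → shelf 7 (new)  [load 95/115]
  15 → shelf 4  [load 110/115]
  50 → shelf 6  [load 110/115]
  85 → shelf 8 (new)  [load 85/115]
  20 → shelf 7  [load 115/115]
8 shelves opened.

8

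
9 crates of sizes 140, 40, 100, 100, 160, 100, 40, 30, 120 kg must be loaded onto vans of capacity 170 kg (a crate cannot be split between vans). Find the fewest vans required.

6

Total = 160 + 140 + 120 + 100 + 100 + 100 + 40 + 40 + 30 = 830 kg.
Lower bound: ⌈830/170⌉ = 5 vans.
Also, 6 crates each exceed 85 kg, and no two of those can share a van, so at least 6 vans are needed.
A packing using 6 vans:
  van 1: 160 = 160
  van 2: 140 + 30 = 170
  van 3: 120 + 40 = 160
  van 4: 100 + 40 = 140
  van 5: 100 = 100
  van 6: 100 = 100
This matches the lower bound, so 6 is optimal.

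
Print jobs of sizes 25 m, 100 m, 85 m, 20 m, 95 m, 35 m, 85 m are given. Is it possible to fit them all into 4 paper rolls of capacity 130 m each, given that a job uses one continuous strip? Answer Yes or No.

Yes

A valid assignment using 4 paper rolls:
  roll 1: 100 + 25 = 125
  roll 2: 95 + 35 = 130
  roll 3: 85 + 20 = 105
  roll 4: 85 = 85
Every load is within 130 m, so 4 paper rolls suffice.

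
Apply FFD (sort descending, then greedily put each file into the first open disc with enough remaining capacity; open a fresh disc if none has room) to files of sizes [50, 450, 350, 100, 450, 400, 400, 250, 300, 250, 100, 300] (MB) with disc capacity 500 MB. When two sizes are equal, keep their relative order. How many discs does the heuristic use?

Sorted descending: 450, 450, 400, 400, 350, 300, 300, 250, 250, 100, 100, 50.
  450 → disc 1 (new)  [load 450/500]
  450 → disc 2 (new)  [load 450/500]
  400 → disc 3 (new)  [load 400/500]
  400 → disc 4 (new)  [load 400/500]
  350 → disc 5 (new)  [load 350/500]
  300 → disc 6 (new)  [load 300/500]
  300 → disc 7 (new)  [load 300/500]
  250 → disc 8 (new)  [load 250/500]
  250 → disc 8  [load 500/500]
  100 → disc 3  [load 500/500]
  100 → disc 4  [load 500/500]
  50 → disc 1  [load 500/500]
8 discs opened.

8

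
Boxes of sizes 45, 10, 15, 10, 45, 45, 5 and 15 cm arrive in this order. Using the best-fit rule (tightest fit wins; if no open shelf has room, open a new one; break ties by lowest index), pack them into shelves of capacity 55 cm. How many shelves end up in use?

  45 → shelf 1 (new)  [load 45/55]
  10 → shelf 1  [load 55/55]
  15 → shelf 2 (new)  [load 15/55]
  10 → shelf 2  [load 25/55]
  45 → shelf 3 (new)  [load 45/55]
  45 → shelf 4 (new)  [load 45/55]
  5 → shelf 3  [load 50/55]
  15 → shelf 2  [load 40/55]
4 shelves opened.

4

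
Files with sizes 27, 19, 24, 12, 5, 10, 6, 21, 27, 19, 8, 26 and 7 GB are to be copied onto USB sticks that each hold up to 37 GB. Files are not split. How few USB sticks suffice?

7

Total = 27 + 27 + 26 + 24 + 21 + 19 + 19 + 12 + 10 + 8 + 7 + 6 + 5 = 211 GB.
Lower bound: ⌈211/37⌉ = 6 USB sticks.
Also, 7 files each exceed 37/2 GB, and no two of those can share a USB stick, so at least 7 USB sticks are needed.
A packing using 7 USB sticks:
  USB stick 1: 27 + 10 = 37
  USB stick 2: 27 + 8 = 35
  USB stick 3: 26 + 7 = 33
  USB stick 4: 24 + 12 = 36
  USB stick 5: 21 + 6 + 5 = 32
  USB stick 6: 19 = 19
  USB stick 7: 19 = 19
This matches the lower bound, so 7 is optimal.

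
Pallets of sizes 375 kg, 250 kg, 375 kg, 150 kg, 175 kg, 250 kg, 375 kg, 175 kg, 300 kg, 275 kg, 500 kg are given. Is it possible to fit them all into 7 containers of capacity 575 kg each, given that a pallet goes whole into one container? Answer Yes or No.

A valid assignment using 6 containers:
  container 1: 500 = 500
  container 2: 375 + 175 = 550
  container 3: 375 + 175 = 550
  container 4: 375 + 150 = 525
  container 5: 300 + 275 = 575
  container 6: 250 + 250 = 500
That uses only 6 ≤ 7, so 7 containers are enough.

Yes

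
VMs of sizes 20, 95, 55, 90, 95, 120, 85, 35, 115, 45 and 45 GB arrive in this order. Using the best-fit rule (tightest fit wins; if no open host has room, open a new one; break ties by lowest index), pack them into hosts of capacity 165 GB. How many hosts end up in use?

  20 → host 1 (new)  [load 20/165]
  95 → host 1  [load 115/165]
  55 → host 2 (new)  [load 55/165]
  90 → host 2  [load 145/165]
  95 → host 3 (new)  [load 95/165]
  120 → host 4 (new)  [load 120/165]
  85 → host 5 (new)  [load 85/165]
  35 → host 4  [load 155/165]
  115 → host 6 (new)  [load 115/165]
  45 → host 1  [load 160/165]
  45 → host 6  [load 160/165]
6 hosts opened.

6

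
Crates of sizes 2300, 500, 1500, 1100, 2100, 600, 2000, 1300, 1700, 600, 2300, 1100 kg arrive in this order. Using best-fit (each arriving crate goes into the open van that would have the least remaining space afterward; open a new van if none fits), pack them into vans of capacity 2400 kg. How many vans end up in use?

  2300 → van 1 (new)  [load 2300/2400]
  500 → van 2 (new)  [load 500/2400]
  1500 → van 2  [load 2000/2400]
  1100 → van 3 (new)  [load 1100/2400]
  2100 → van 4 (new)  [load 2100/2400]
  600 → van 3  [load 1700/2400]
  2000 → van 5 (new)  [load 2000/2400]
  1300 → van 6 (new)  [load 1300/2400]
  1700 → van 7 (new)  [load 1700/2400]
  600 → van 3  [load 2300/2400]
  2300 → van 8 (new)  [load 2300/2400]
  1100 → van 6  [load 2400/2400]
8 vans opened.

8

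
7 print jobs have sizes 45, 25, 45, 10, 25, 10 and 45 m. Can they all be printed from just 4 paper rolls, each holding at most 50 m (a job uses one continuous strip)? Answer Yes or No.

No

Total = 205 m; ⌈205/50⌉ = 5.
At least 5 paper rolls are required, but only 4 are allowed.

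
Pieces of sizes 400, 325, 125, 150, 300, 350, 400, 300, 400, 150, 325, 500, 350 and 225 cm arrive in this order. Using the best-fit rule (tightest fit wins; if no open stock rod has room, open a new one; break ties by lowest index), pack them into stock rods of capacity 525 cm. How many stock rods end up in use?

  400 → stock rod 1 (new)  [load 400/525]
  325 → stock rod 2 (new)  [load 325/525]
  125 → stock rod 1  [load 525/525]
  150 → stock rod 2  [load 475/525]
  300 → stock rod 3 (new)  [load 300/525]
  350 → stock rod 4 (new)  [load 350/525]
  400 → stock rod 5 (new)  [load 400/525]
  300 → stock rod 6 (new)  [load 300/525]
  400 → stock rod 7 (new)  [load 400/525]
  150 → stock rod 4  [load 500/525]
  325 → stock rod 8 (new)  [load 325/525]
  500 → stock rod 9 (new)  [load 500/525]
  350 → stock rod 10 (new)  [load 350/525]
  225 → stock rod 3  [load 525/525]
10 stock rods opened.

10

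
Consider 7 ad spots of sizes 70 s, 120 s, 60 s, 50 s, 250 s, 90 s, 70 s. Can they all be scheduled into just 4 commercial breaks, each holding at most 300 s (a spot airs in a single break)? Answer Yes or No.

A valid assignment using 3 commercial breaks:
  break 1: 250 + 50 = 300
  break 2: 120 + 90 + 70 = 280
  break 3: 70 + 60 = 130
That uses only 3 ≤ 4, so 4 commercial breaks are enough.

Yes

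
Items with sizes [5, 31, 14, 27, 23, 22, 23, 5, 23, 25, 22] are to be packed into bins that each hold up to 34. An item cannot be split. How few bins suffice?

9

Total = 31 + 27 + 25 + 23 + 23 + 23 + 22 + 22 + 14 + 5 + 5 = 220.
Lower bound: ⌈220/34⌉ = 7 bins.
Also, 8 items each exceed 17, and no two of those can share a bin, so at least 8 bins are needed.
A packing using 9 bins:
  bin 1: 31 = 31
  bin 2: 27 + 5 = 32
  bin 3: 25 + 5 = 30
  bin 4: 23 = 23
  bin 5: 23 = 23
  bin 6: 23 = 23
  bin 7: 22 = 22
  bin 8: 22 = 22
  bin 9: 14 = 14
No arrangement into 8 bins stays within capacity, so 9 is optimal.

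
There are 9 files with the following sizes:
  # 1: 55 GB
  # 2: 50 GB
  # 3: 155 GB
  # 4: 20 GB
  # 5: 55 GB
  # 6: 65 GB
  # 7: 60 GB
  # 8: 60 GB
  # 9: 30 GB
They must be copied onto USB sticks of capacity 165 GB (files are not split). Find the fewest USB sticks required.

4

Total = 155 + 65 + 60 + 60 + 55 + 55 + 50 + 30 + 20 = 550 GB.
Lower bound: ⌈550/165⌉ = 4 USB sticks.
A packing using 4 USB sticks:
  USB stick 1: 155 = 155
  USB stick 2: 65 + 60 + 30 = 155
  USB stick 3: 60 + 55 + 50 = 165
  USB stick 4: 55 + 20 = 75
This matches the lower bound, so 4 is optimal.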